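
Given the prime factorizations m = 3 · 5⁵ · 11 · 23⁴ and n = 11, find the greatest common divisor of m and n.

min exponent per shared prime: 11 = 11

11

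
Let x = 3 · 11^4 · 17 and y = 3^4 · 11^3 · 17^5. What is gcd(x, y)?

67881

min exponent per shared prime: 3 · 11^3 · 17 = 67881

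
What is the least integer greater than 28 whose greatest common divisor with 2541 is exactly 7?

35

2541 = 7·363. Any t with gcd(t, 2541) = 7 is a multiple of 7, say 7s, with s coprime to 363.
Need s > 28/7, so s ≥ 5. First s ≥ 5 with gcd(s, 363) = 1 is s = 5. Thus t = 7·5 = 35.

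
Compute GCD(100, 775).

25

100 = 2² · 5²
775 = 5² · 31
Common: 5² = 25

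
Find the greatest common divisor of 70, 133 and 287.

7

gcd(70, 133): 133 = 1·70 + 63; 70 = 1·63 + 7; 63 = 9·7 + 0 → 7
gcd(7, 287): 287 = 41·7 + 0 → 7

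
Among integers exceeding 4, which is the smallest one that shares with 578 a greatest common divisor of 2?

6

Multiples of 2 above 4: 2·3, 2·4, … . Need the cofactor coprime to 578/2 = 289.
Checking s = 3, 4, … the first with gcd(s, 289) = 1 is s = 3, giving 6.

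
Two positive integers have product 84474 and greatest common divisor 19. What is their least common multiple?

Since gcd(m,n)·lcm(m,n) = mn, lcm = 84474/19 = 4446.

4446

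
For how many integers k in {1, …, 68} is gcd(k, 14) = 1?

29

Prime factors of 14: 2, 7. Count integers ≤ 68 divisible by none of them.
By inclusion–exclusion: 68 − ⌊68/2⌋ − ⌊68/7⌋ + ⌊68/14⌋ = 29.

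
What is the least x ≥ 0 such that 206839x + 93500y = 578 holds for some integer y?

Euclid: 206839 = 2·93500 + 19839; 93500 = 4·19839 + 14144; 19839 = 1·14144 + 5695; 14144 = 2·5695 + 2754; 5695 = 2·2754 + 187; 2754 = 14·187 + 136; 187 = 1·136 + 51; 136 = 2·51 + 34; 51 = 1·34 + 17; 34 = 2·17 + 0 → gcd = 17; 578 = 17·34.
Back-substitution yields 206839·(2003) + 93500·(-4431) = 17, so one solution is x = 2003·34 = 68102, y = -4431·34 = -150654.
Solutions in x differ by 93500/17 = 5500; the one in [0, 5500) is 68102 mod 5500 = 2102.

2102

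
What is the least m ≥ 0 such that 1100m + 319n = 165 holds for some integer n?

19

gcd(1100, 319) = 11 (Euclid: 1100 = 3·319 + 143; 319 = 2·143 + 33; 143 = 4·33 + 11; 33 = 3·11 + 0), and 11 | 165.
Extended Euclid: 1100·(9) + 319·(-31) = 11. Scale by 15: m₀ = 135.
General solution m = m₀ + 29t; reducing mod 29 gives m = 19 (and n = -65).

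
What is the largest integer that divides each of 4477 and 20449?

121

Euclid: 20449 = 4·4477 + 2541; 4477 = 1·2541 + 1936; 2541 = 1·1936 + 605; 1936 = 3·605 + 121; 605 = 5·121 + 0. Last nonzero remainder: 121.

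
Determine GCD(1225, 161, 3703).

7

gcd(1225, 161): 1225 = 7·161 + 98; 161 = 1·98 + 63; 98 = 1·63 + 35; 63 = 1·35 + 28; 35 = 1·28 + 7; 28 = 4·7 + 0 → 7
gcd(7, 3703): 3703 = 529·7 + 0 → 7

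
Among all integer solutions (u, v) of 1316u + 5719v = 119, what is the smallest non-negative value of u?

gcd(1316, 5719) = 7 (Euclid: 5719 = 4·1316 + 455; 1316 = 2·455 + 406; 455 = 1·406 + 49; 406 = 8·49 + 14; 49 = 3·14 + 7; 14 = 2·7 + 0), and 7 | 119.
Extended Euclid: 1316·(-352) + 5719·(81) = 7. Scale by 17: u₀ = -5984.
General solution u = u₀ + 817t; reducing mod 817 gives u = 552 (and v = -127).

552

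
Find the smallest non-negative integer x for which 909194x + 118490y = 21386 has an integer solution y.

gcd(909194, 118490) = 578 (Euclid: 909194 = 7·118490 + 79764; 118490 = 1·79764 + 38726; 79764 = 2·38726 + 2312; 38726 = 16·2312 + 1734; 2312 = 1·1734 + 578; 1734 = 3·578 + 0), and 578 | 21386.
Extended Euclid: 909194·(52) + 118490·(-399) = 578. Scale by 37: x₀ = 1924.
General solution x = x₀ + 205t; reducing mod 205 gives x = 79 (and y = -606).

79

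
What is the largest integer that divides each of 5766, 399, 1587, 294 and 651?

gcd(5766, 399): 5766 = 14·399 + 180; 399 = 2·180 + 39; 180 = 4·39 + 24; 39 = 1·24 + 15; 24 = 1·15 + 9; 15 = 1·9 + 6; 9 = 1·6 + 3; 6 = 2·3 + 0 → 3
gcd(3, 1587): 1587 = 529·3 + 0 → 3
gcd(3, 294): 294 = 98·3 + 0 → 3
gcd(3, 651): 651 = 217·3 + 0 → 3

3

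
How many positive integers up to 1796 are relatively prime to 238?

238 = 2·7·17. Inclusion–exclusion on these primes:
1796 − ⌊1796/2⌋ − ⌊1796/7⌋ − ⌊1796/17⌋ + ⌊1796/14⌋ + ⌊1796/34⌋ + ⌊1796/119⌋ − ⌊1796/238⌋ = 725

725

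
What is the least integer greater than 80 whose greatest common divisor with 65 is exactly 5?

Multiples of 5 above 80: 5·17, 5·18, … . Need the cofactor coprime to 65/5 = 13.
Checking s = 17, 18, … the first with gcd(s, 13) = 1 is s = 17, giving 85.

85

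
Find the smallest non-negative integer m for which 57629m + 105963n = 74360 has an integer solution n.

Euclid: 105963 = 1·57629 + 48334; 57629 = 1·48334 + 9295; 48334 = 5·9295 + 1859; 9295 = 5·1859 + 0 → gcd = 1859; 74360 = 1859·40.
Back-substitution yields 57629·(-11) + 105963·(6) = 1859, so one solution is m = -11·40 = -440, n = 6·40 = 240.
Solutions in m differ by 105963/1859 = 57; the one in [0, 57) is -440 mod 57 = 16.

16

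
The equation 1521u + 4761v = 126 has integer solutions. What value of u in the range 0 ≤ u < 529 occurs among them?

gcd(1521, 4761) = 9 (Euclid: 4761 = 3·1521 + 198; 1521 = 7·198 + 135; 198 = 1·135 + 63; 135 = 2·63 + 9; 63 = 7·9 + 0), and 9 | 126.
Extended Euclid: 1521·(72) + 4761·(-23) = 9. Scale by 14: u₀ = 1008.
General solution u = u₀ + 529t; reducing mod 529 gives u = 479 (and v = -153).

479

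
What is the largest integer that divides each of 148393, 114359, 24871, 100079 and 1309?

gcd(148393, 114359): 148393 = 1·114359 + 34034; 114359 = 3·34034 + 12257; 34034 = 2·12257 + 9520; 12257 = 1·9520 + 2737; 9520 = 3·2737 + 1309; 2737 = 2·1309 + 119; 1309 = 11·119 + 0 → 119
gcd(119, 24871): 24871 = 209·119 + 0 → 119
gcd(119, 100079): 100079 = 841·119 + 0 → 119
gcd(119, 1309): 1309 = 11·119 + 0 → 119

119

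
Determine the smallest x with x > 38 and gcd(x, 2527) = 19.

57

gcd(x, 2527) = 19 forces 19 | x; write x = 19s. Then gcd(19s, 19·133) = 19·gcd(s, 133), so need gcd(s, 133) = 1.
19s > 38 gives s ≥ 3. The least s ≥ 3 coprime to 133 is 3, so x = 19·3 = 57.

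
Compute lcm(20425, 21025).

gcd first: 21025 = 1·20425 + 600; 20425 = 34·600 + 25; 600 = 24·25 + 0 → gcd = 25
lcm = 20425·21025/gcd = 429435625/25 = 17177425

17177425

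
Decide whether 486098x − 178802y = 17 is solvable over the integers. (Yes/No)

gcd(486098, 178802): 486098 = 2·178802 + 128494; 178802 = 1·128494 + 50308; 128494 = 2·50308 + 27878; 50308 = 1·27878 + 22430; 27878 = 1·22430 + 5448; 22430 = 4·5448 + 638; 5448 = 8·638 + 344; 638 = 1·344 + 294; 344 = 1·294 + 50; 294 = 5·50 + 44; 50 = 1·44 + 6; 44 = 7·6 + 2; 6 = 3·2 + 0 → 2
2 does not divide 17, so a solution does not exist.

No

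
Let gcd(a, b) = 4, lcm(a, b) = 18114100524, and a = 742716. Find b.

97556

a·b = gcd·lcm = 4·18114100524 = 72456402096, so b = 72456402096/742716 = 97556.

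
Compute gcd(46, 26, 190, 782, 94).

2

gcd(46, 26): 46 = 1·26 + 20; 26 = 1·20 + 6; 20 = 3·6 + 2; 6 = 3·2 + 0 → 2
gcd(2, 190): 190 = 95·2 + 0 → 2
gcd(2, 782): 782 = 391·2 + 0 → 2
gcd(2, 94): 94 = 47·2 + 0 → 2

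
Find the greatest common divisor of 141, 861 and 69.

3

gcd(141, 861): 861 = 6·141 + 15; 141 = 9·15 + 6; 15 = 2·6 + 3; 6 = 2·3 + 0 → 3
gcd(3, 69): 69 = 23·3 + 0 → 3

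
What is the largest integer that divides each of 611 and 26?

13

611 = 13 · 47
26 = 2 · 13
Common: 13 = 13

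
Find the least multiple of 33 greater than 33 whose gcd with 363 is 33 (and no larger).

66

gcd(a, 363) = 33 forces 33 | a; write a = 33s. Then gcd(33s, 33·11) = 33·gcd(s, 11), so need gcd(s, 11) = 1.
33s > 33 gives s ≥ 2. The least s ≥ 2 coprime to 11 is 2, so a = 33·2 = 66.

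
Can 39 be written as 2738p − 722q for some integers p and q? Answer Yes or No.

By Bézout, 2738p − 722q = 39 has integer solutions iff gcd(2738, 722) | 39.
Euclid: 2738 = 3·722 + 572; 722 = 1·572 + 150; 572 = 3·150 + 122; 150 = 1·122 + 28; 122 = 4·28 + 10; 28 = 2·10 + 8; 10 = 1·8 + 2; 8 = 4·2 + 0. gcd = 2; 39 mod 2 = 1. No.

No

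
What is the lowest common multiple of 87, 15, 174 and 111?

87 = 3 · 29; 15 = 3 · 5; 174 = 2 · 3 · 29; 111 = 3 · 37
lcm takes max exponent of each prime: 2 · 3 · 5 · 29 · 37 = 32190

32190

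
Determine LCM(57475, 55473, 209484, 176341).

31279066800300

lcm(57475, 55473) = 57475·55473/gcd = 3188310675/11 = 289846425
lcm(289846425, 209484) = 289846425·209484/gcd = 60718188494700/33 = 1839945105900
lcm(1839945105900, 176341) = 1839945105900·176341/gcd = 324457759919511900/10373 = 31279066800300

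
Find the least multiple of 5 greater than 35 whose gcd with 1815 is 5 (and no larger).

Multiples of 5 above 35: 5·8, 5·9, … . Need the cofactor coprime to 1815/5 = 363.
Checking s = 8, 9, … the first with gcd(s, 363) = 1 is s = 8, giving 40.

40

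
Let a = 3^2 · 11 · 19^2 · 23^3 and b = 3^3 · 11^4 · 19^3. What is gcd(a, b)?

min exponent per shared prime: 3^2 · 11 · 19^2 = 35739

35739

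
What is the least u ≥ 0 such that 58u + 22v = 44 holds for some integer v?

Euclid: 58 = 2·22 + 14; 22 = 1·14 + 8; 14 = 1·8 + 6; 8 = 1·6 + 2; 6 = 3·2 + 0 → gcd = 2; 44 = 2·22.
Back-substitution yields 58·(-3) + 22·(8) = 2, so one solution is u = -3·22 = -66, v = 8·22 = 176.
Solutions in u differ by 22/2 = 11; the one in [0, 11) is -66 mod 11 = 0.

0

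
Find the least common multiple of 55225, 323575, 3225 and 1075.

2144331525

55225 = 5² · 47²; 323575 = 5² · 7 · 43²; 3225 = 3 · 5² · 43; 1075 = 5² · 43
lcm takes max exponent of each prime: 3 · 5² · 7 · 43² · 47² = 2144331525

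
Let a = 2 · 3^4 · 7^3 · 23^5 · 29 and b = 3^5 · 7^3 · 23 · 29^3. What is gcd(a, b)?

18531261

min exponent per shared prime: 3^4 · 7^3 · 23 · 29 = 18531261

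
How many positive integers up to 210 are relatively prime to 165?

101

165 = 3·5·11. Inclusion–exclusion on these primes:
210 − ⌊210/3⌋ − ⌊210/5⌋ − ⌊210/11⌋ + ⌊210/15⌋ + ⌊210/33⌋ + ⌊210/55⌋ − ⌊210/165⌋ = 101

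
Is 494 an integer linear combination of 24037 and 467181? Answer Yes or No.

By Bézout, 24037x + 467181y = 494 has integer solutions iff gcd(24037, 467181) | 494.
Euclid: 467181 = 19·24037 + 10478; 24037 = 2·10478 + 3081; 10478 = 3·3081 + 1235; 3081 = 2·1235 + 611; 1235 = 2·611 + 13; 611 = 47·13 + 0. gcd = 13; 494 mod 13 = 0. Yes.

Yes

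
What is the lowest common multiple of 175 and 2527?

63175

gcd first: 2527 = 14·175 + 77; 175 = 2·77 + 21; 77 = 3·21 + 14; 21 = 1·14 + 7; 14 = 2·7 + 0 → gcd = 7
lcm = 175·2527/gcd = 442225/7 = 63175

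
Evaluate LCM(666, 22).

gcd first: 666 = 30·22 + 6; 22 = 3·6 + 4; 6 = 1·4 + 2; 4 = 2·2 + 0 → gcd = 2
lcm = 666·22/gcd = 14652/2 = 7326

7326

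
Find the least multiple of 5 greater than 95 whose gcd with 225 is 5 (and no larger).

110

Multiples of 5 above 95: 5·20, 5·21, … . Need the cofactor coprime to 225/5 = 45.
Checking s = 20, 21, … the first with gcd(s, 45) = 1 is s = 22, giving 110.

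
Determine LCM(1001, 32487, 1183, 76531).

3906984081

1001 = 7 · 11 · 13; 32487 = 3 · 7² · 13 · 17; 1183 = 7 · 13²; 76531 = 7 · 13 · 29²
lcm takes max exponent of each prime: 3 · 7² · 11 · 13² · 17 · 29² = 3906984081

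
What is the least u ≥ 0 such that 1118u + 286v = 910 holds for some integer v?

9

Reduce mod 286: 1118u ≡ 910 (mod 286). With g = gcd(1118, 286) = 26 dividing 910, divide through: 43u ≡ 35 (mod 11).
Since gcd(43, 11) = 1, u ≡ 35·(43)⁻¹ ≡ 9 (mod 11). Smallest non-negative: 9.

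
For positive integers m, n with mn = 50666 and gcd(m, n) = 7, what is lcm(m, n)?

gcd·lcm = product, so lcm = 50666/7 = 7238.

7238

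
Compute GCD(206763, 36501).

206763 = 3 · 41³
36501 = 3 · 23³
Common: 3 = 3

3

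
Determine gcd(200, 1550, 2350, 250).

gcd(200, 1550): 1550 = 7·200 + 150; 200 = 1·150 + 50; 150 = 3·50 + 0 → 50
gcd(50, 2350): 2350 = 47·50 + 0 → 50
gcd(50, 250): 250 = 5·50 + 0 → 50

50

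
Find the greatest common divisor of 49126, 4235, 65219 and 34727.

847

49126 = 2 · 7 · 11² · 29; 4235 = 5 · 7 · 11²; 65219 = 7² · 11³; 34727 = 7 · 11² · 41
gcd takes min exponent of each prime: 7 · 11² = 847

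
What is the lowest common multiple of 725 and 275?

gcd first: 725 = 2·275 + 175; 275 = 1·175 + 100; 175 = 1·100 + 75; 100 = 1·75 + 25; 75 = 3·25 + 0 → gcd = 25
lcm = 725·275/gcd = 199375/25 = 7975

7975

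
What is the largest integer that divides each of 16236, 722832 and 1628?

44

16236 = 2² · 3² · 11 · 41; 722832 = 2⁴ · 3 · 11 · 37²; 1628 = 2² · 11 · 37
gcd takes min exponent of each prime: 2² · 11 = 44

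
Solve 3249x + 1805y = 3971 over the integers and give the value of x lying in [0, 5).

4

Euclid: 3249 = 1·1805 + 1444; 1805 = 1·1444 + 361; 1444 = 4·361 + 0 → gcd = 361; 3971 = 361·11.
Back-substitution yields 3249·(-1) + 1805·(2) = 361, so one solution is x = -1·11 = -11, y = 2·11 = 22.
Solutions in x differ by 1805/361 = 5; the one in [0, 5) is -11 mod 5 = 4.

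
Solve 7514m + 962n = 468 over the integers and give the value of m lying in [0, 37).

Euclid: 7514 = 7·962 + 780; 962 = 1·780 + 182; 780 = 4·182 + 52; 182 = 3·52 + 26; 52 = 2·26 + 0 → gcd = 26; 468 = 26·18.
Back-substitution yields 7514·(-16) + 962·(125) = 26, so one solution is m = -16·18 = -288, n = 125·18 = 2250.
Solutions in m differ by 962/26 = 37; the one in [0, 37) is -288 mod 37 = 8.

8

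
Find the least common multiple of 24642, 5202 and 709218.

280595718738

24642 = 2 · 3² · 37²; 5202 = 2 · 3² · 17²; 709218 = 2 · 3² · 31² · 41
lcm takes max exponent of each prime: 2 · 3² · 17² · 31² · 37² · 41 = 280595718738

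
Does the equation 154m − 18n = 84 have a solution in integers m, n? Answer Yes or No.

gcd(154, 18): 154 = 8·18 + 10; 18 = 1·10 + 8; 10 = 1·8 + 2; 8 = 4·2 + 0 → 2
2 divides 84, so a solution exists.

Yes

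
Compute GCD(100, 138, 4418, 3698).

100 = 2² · 5²; 138 = 2 · 3 · 23; 4418 = 2 · 47²; 3698 = 2 · 43²
gcd takes min exponent of each prime: 2 = 2

2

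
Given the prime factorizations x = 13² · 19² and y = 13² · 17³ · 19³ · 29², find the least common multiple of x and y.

max exponent per prime: 13² · 17³ · 19³ · 29² = 4789500990443

4789500990443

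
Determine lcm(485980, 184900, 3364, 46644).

44061279380075100

485980 = 2² · 5 · 11 · 47²; 184900 = 2² · 5² · 43²; 3364 = 2² · 29²; 46644 = 2² · 3 · 13² · 23
lcm takes max exponent of each prime: 2² · 3 · 5² · 11 · 13² · 23 · 29² · 43² · 47² = 44061279380075100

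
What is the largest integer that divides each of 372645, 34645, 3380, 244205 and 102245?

gcd(372645, 34645): 372645 = 10·34645 + 26195; 34645 = 1·26195 + 8450; 26195 = 3·8450 + 845; 8450 = 10·845 + 0 → 845
gcd(845, 3380): 3380 = 4·845 + 0 → 845
gcd(845, 244205): 244205 = 289·845 + 0 → 845
gcd(845, 102245): 102245 = 121·845 + 0 → 845

845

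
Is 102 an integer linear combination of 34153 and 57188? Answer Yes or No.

gcd(34153, 57188): 57188 = 1·34153 + 23035; 34153 = 1·23035 + 11118; 23035 = 2·11118 + 799; 11118 = 13·799 + 731; 799 = 1·731 + 68; 731 = 10·68 + 51; 68 = 1·51 + 17; 51 = 3·17 + 0 → 17
17 divides 102, so a solution exists.

Yes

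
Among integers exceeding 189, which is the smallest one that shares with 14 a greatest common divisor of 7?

203

gcd(m, 14) = 7 forces 7 | m; write m = 7s. Then gcd(7s, 7·2) = 7·gcd(s, 2), so need gcd(s, 2) = 1.
7s > 189 gives s ≥ 28. The least s ≥ 28 coprime to 2 is 29, so m = 7·29 = 203.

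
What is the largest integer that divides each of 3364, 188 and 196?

gcd(3364, 188): 3364 = 17·188 + 168; 188 = 1·168 + 20; 168 = 8·20 + 8; 20 = 2·8 + 4; 8 = 2·4 + 0 → 4
gcd(4, 196): 196 = 49·4 + 0 → 4

4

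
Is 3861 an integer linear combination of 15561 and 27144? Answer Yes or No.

gcd(15561, 27144): 27144 = 1·15561 + 11583; 15561 = 1·11583 + 3978; 11583 = 2·3978 + 3627; 3978 = 1·3627 + 351; 3627 = 10·351 + 117; 351 = 3·117 + 0 → 117
117 divides 3861, so a solution exists.

Yes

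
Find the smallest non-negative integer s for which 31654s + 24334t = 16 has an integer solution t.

Euclid: 31654 = 1·24334 + 7320; 24334 = 3·7320 + 2374; 7320 = 3·2374 + 198; 2374 = 11·198 + 196; 198 = 1·196 + 2; 196 = 98·2 + 0 → gcd = 2; 16 = 2·8.
Back-substitution yields 31654·(123) + 24334·(-160) = 2, so one solution is s = 123·8 = 984, t = -160·8 = -1280.
Solutions in s differ by 24334/2 = 12167; the one in [0, 12167) is 984 mod 12167 = 984.

984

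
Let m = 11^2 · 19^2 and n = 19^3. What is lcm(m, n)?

max exponent per prime: 11^2 · 19^3 = 829939

829939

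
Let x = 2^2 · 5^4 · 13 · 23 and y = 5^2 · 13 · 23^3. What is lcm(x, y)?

395427500

max exponent per prime: 2^2 · 5^4 · 13 · 23^3 = 395427500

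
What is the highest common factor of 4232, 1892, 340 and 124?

4

gcd(4232, 1892): 4232 = 2·1892 + 448; 1892 = 4·448 + 100; 448 = 4·100 + 48; 100 = 2·48 + 4; 48 = 12·4 + 0 → 4
gcd(4, 340): 340 = 85·4 + 0 → 4
gcd(4, 124): 124 = 31·4 + 0 → 4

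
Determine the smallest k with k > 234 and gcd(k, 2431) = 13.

2431 = 13·187. Any k with gcd(k, 2431) = 13 is a multiple of 13, say 13s, with s coprime to 187.
Need s > 234/13, so s ≥ 19. First s ≥ 19 with gcd(s, 187) = 1 is s = 19. Thus k = 13·19 = 247.

247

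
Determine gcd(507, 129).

3

Euclid: 507 = 3·129 + 120; 129 = 1·120 + 9; 120 = 13·9 + 3; 9 = 3·3 + 0. Last nonzero remainder: 3.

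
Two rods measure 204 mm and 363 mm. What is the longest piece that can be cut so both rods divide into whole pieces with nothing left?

Euclid: 363 = 1·204 + 159; 204 = 1·159 + 45; 159 = 3·45 + 24; 45 = 1·24 + 21; 24 = 1·21 + 3; 21 = 7·3 + 0. Last nonzero remainder: 3.

3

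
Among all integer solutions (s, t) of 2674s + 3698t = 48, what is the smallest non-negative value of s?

Reduce mod 3698: 2674s ≡ 48 (mod 3698). With g = gcd(2674, 3698) = 2 dividing 48, divide through: 1337s ≡ 24 (mod 1849).
Since gcd(1337, 1849) = 1, s ≡ 24·(1337)⁻¹ ≡ 780 (mod 1849). Smallest non-negative: 780.

780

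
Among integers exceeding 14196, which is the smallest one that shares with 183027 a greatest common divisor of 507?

Multiples of 507 above 14196: 507·29, 507·30, … . Need the cofactor coprime to 183027/507 = 361.
Checking s = 29, 30, … the first with gcd(s, 361) = 1 is s = 29, giving 14703.

14703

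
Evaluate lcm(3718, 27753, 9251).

3718 = 2 · 11 · 13²; 27753 = 3 · 11 · 29²; 9251 = 11 · 29²
lcm takes max exponent of each prime: 2 · 3 · 11 · 13² · 29² = 9380514

9380514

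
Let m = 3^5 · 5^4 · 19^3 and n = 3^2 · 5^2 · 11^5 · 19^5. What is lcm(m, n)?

max exponent per prime: 3^5 · 5^4 · 11^5 · 19^5 = 60564442169941875

60564442169941875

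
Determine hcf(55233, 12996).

Euclid: 55233 = 4·12996 + 3249; 12996 = 4·3249 + 0. Last nonzero remainder: 3249.

3249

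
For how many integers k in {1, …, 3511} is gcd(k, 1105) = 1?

2440

1105 = 5·13·17. Inclusion–exclusion on these primes:
3511 − ⌊3511/5⌋ − ⌊3511/13⌋ − ⌊3511/17⌋ + ⌊3511/65⌋ + ⌊3511/85⌋ + ⌊3511/221⌋ − ⌊3511/1105⌋ = 2440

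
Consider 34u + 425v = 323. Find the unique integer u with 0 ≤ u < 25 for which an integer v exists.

22

Euclid: 425 = 12·34 + 17; 34 = 2·17 + 0 → gcd = 17; 323 = 17·19.
Back-substitution yields 34·(-12) + 425·(1) = 17, so one solution is u = -12·19 = -228, v = 1·19 = 19.
Solutions in u differ by 425/17 = 25; the one in [0, 25) is -228 mod 25 = 22.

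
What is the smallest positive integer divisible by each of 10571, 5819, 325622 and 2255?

10571 = 11 · 31²; 5819 = 11 · 23²; 325622 = 2 · 11 · 19² · 41; 2255 = 5 · 11 · 41
lcm takes max exponent of each prime: 2 · 5 · 11 · 19² · 23² · 31² · 41 = 827680652590

827680652590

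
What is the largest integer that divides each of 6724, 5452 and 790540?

6724 = 2² · 41²; 5452 = 2² · 29 · 47; 790540 = 2² · 5 · 29² · 47
gcd takes min exponent of each prime: 2² = 4

4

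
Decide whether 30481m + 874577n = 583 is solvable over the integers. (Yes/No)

By Bézout, 30481m + 874577n = 583 has integer solutions iff gcd(30481, 874577) | 583.
Euclid: 874577 = 28·30481 + 21109; 30481 = 1·21109 + 9372; 21109 = 2·9372 + 2365; 9372 = 3·2365 + 2277; 2365 = 1·2277 + 88; 2277 = 25·88 + 77; 88 = 1·77 + 11; 77 = 7·11 + 0. gcd = 11; 583 mod 11 = 0. Yes.

Yes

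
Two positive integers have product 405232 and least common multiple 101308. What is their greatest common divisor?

gcd·lcm = product, so gcd = 405232/101308 = 4.

4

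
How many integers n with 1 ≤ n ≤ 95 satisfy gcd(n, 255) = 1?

48

255 = 3·5·17. Inclusion–exclusion on these primes:
95 − ⌊95/3⌋ − ⌊95/5⌋ − ⌊95/17⌋ + ⌊95/15⌋ + ⌊95/51⌋ + ⌊95/85⌋ − ⌊95/255⌋ = 48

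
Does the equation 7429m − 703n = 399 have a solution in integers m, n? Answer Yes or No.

By Bézout, 7429m − 703n = 399 has integer solutions iff gcd(7429, 703) | 399.
Euclid: 7429 = 10·703 + 399; 703 = 1·399 + 304; 399 = 1·304 + 95; 304 = 3·95 + 19; 95 = 5·19 + 0. gcd = 19; 399 mod 19 = 0. Yes.

Yes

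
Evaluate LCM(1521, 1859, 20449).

184041

1521 = 3² · 13²; 1859 = 11 · 13²; 20449 = 11² · 13²
lcm takes max exponent of each prime: 3² · 11² · 13² = 184041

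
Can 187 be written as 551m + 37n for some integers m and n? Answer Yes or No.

By Bézout, 551m + 37n = 187 has integer solutions iff gcd(551, 37) | 187.
Euclid: 551 = 14·37 + 33; 37 = 1·33 + 4; 33 = 8·4 + 1; 4 = 4·1 + 0. gcd = 1; 187 mod 1 = 0. Yes.

Yes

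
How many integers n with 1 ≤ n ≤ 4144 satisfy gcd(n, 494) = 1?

1812

Prime factors of 494: 2, 13, 19. Count integers ≤ 4144 divisible by none of them.
By inclusion–exclusion: 4144 − ⌊4144/2⌋ − ⌊4144/13⌋ − ⌊4144/19⌋ + ⌊4144/26⌋ + ⌊4144/38⌋ + ⌊4144/247⌋ − ⌊4144/494⌋ = 1812.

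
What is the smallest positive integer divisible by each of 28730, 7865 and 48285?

33570918810

lcm(28730, 7865) = 28730·7865/gcd = 225961450/65 = 3476330
lcm(3476330, 48285) = 3476330·48285/gcd = 167854594050/5 = 33570918810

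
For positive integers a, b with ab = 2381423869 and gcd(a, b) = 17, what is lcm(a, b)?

140083757

gcd·lcm = product, so lcm = 2381423869/17 = 140083757.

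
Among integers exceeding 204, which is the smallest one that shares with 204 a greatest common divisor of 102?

306

Multiples of 102 above 204: 102·3, 102·4, … . Need the cofactor coprime to 204/102 = 2.
Checking s = 3, 4, … the first with gcd(s, 2) = 1 is s = 3, giving 306.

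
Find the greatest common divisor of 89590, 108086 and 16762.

578

89590 = 2 · 5 · 17² · 31; 108086 = 2 · 11 · 17³; 16762 = 2 · 17² · 29
gcd takes min exponent of each prime: 2 · 17² = 578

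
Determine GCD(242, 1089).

242 = 2 · 11²
1089 = 3² · 11²
Common: 11² = 121

121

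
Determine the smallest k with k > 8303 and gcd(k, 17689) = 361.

gcd(k, 17689) = 361 forces 361 | k; write k = 361s. Then gcd(361s, 361·49) = 361·gcd(s, 49), so need gcd(s, 49) = 1.
361s > 8303 gives s ≥ 24. The least s ≥ 24 coprime to 49 is 24, so k = 361·24 = 8664.

8664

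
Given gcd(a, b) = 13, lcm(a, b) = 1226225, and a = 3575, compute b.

4459

Using ab = gcd(a,b)·lcm(a,b) = 13·1226225 = 15940925, we get b = 15940925/3575 = 4459.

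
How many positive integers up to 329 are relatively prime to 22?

Prime factors of 22: 2, 11. Count integers ≤ 329 divisible by none of them.
By inclusion–exclusion: 329 − ⌊329/2⌋ − ⌊329/11⌋ + ⌊329/22⌋ = 150.

150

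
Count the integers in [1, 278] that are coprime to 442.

442 = 2·13·17. Inclusion–exclusion on these primes:
278 − ⌊278/2⌋ − ⌊278/13⌋ − ⌊278/17⌋ + ⌊278/26⌋ + ⌊278/34⌋ + ⌊278/221⌋ − ⌊278/442⌋ = 121

121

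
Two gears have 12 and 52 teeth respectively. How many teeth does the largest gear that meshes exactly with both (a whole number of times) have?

12 = 2² · 3
52 = 2² · 13
Common: 2² = 4

4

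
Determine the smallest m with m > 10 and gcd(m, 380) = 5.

380 = 5·76. Any m with gcd(m, 380) = 5 is a multiple of 5, say 5s, with s coprime to 76.
Need s > 10/5, so s ≥ 3. First s ≥ 3 with gcd(s, 76) = 1 is s = 3. Thus m = 5·3 = 15.

15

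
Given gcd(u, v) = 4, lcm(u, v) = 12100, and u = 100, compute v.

484

Using uv = gcd(u,v)·lcm(u,v) = 4·12100 = 48400, we get v = 48400/100 = 484.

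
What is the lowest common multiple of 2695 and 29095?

1425655

2695 = 5 · 7² · 11; 29095 = 5 · 11 · 23²
max exponents: 5 · 7² · 11 · 23² = 1425655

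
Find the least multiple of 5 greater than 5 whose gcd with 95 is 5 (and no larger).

10

95 = 5·19. Any k with gcd(k, 95) = 5 is a multiple of 5, say 5s, with s coprime to 19.
Need s > 5/5, so s ≥ 2. First s ≥ 2 with gcd(s, 19) = 1 is s = 2. Thus k = 5·2 = 10.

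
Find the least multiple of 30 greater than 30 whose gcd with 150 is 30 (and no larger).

60

150 = 30·5. Any k with gcd(k, 150) = 30 is a multiple of 30, say 30s, with s coprime to 5.
Need s > 30/30, so s ≥ 2. First s ≥ 2 with gcd(s, 5) = 1 is s = 2. Thus k = 30·2 = 60.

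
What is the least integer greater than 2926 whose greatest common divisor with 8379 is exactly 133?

Multiples of 133 above 2926: 133·23, 133·24, … . Need the cofactor coprime to 8379/133 = 63.
Checking s = 23, 24, … the first with gcd(s, 63) = 1 is s = 23, giving 3059.

3059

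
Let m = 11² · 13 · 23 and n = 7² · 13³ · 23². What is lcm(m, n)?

max exponent per prime: 7² · 11² · 13³ · 23² = 6890760877

6890760877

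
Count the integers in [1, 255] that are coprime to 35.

175

Prime factors of 35: 5, 7. Count integers ≤ 255 divisible by none of them.
By inclusion–exclusion: 255 − ⌊255/5⌋ − ⌊255/7⌋ + ⌊255/35⌋ = 175.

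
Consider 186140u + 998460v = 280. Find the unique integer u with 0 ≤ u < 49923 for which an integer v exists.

gcd(186140, 998460) = 20 (Euclid: 998460 = 5·186140 + 67760; 186140 = 2·67760 + 50620; 67760 = 1·50620 + 17140; 50620 = 2·17140 + 16340; 17140 = 1·16340 + 800; 16340 = 20·800 + 340; 800 = 2·340 + 120; 340 = 2·120 + 100; 120 = 1·100 + 20; 100 = 5·20 + 0), and 20 | 280.
Extended Euclid: 186140·(-8738) + 998460·(1629) = 20. Scale by 14: u₀ = -122332.
General solution u = u₀ + 49923t; reducing mod 49923 gives u = 27437 (and v = -5115).

27437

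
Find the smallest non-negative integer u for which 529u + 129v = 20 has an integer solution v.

gcd(529, 129) = 1 (Euclid: 529 = 4·129 + 13; 129 = 9·13 + 12; 13 = 1·12 + 1; 12 = 12·1 + 0), and 1 | 20.
Extended Euclid: 529·(10) + 129·(-41) = 1. Scale by 20: u₀ = 200.
General solution u = u₀ + 129t; reducing mod 129 gives u = 71 (and v = -291).

71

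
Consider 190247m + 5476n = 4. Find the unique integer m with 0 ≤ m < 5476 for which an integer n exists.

Reduce mod 5476: 190247m ≡ 4 (mod 5476). With g = gcd(190247, 5476) = 1 dividing 4, divide through: 190247m ≡ 4 (mod 5476).
Since gcd(190247, 5476) = 1, m ≡ 4·(190247)⁻¹ ≡ 1120 (mod 5476). Smallest non-negative: 1120.

1120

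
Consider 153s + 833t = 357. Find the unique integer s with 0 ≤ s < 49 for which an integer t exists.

35

Euclid: 833 = 5·153 + 68; 153 = 2·68 + 17; 68 = 4·17 + 0 → gcd = 17; 357 = 17·21.
Back-substitution yields 153·(11) + 833·(-2) = 17, so one solution is s = 11·21 = 231, t = -2·21 = -42.
Solutions in s differ by 833/17 = 49; the one in [0, 49) is 231 mod 49 = 35.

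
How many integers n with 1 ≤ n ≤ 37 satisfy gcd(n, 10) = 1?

10 = 2·5. Inclusion–exclusion on these primes:
37 − ⌊37/2⌋ − ⌊37/5⌋ + ⌊37/10⌋ = 15

15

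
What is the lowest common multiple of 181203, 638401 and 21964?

1601109708

181203 = 3 · 11 · 17² · 19; 638401 = 17² · 47²; 21964 = 2² · 17² · 19
lcm takes max exponent of each prime: 2² · 3 · 11 · 17² · 19 · 47² = 1601109708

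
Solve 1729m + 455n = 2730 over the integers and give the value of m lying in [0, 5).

gcd(1729, 455) = 91 (Euclid: 1729 = 3·455 + 364; 455 = 1·364 + 91; 364 = 4·91 + 0), and 91 | 2730.
Extended Euclid: 1729·(-1) + 455·(4) = 91. Scale by 30: m₀ = -30.
General solution m = m₀ + 5t; reducing mod 5 gives m = 0 (and n = 6).

0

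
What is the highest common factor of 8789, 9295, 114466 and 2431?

11

gcd(8789, 9295): 9295 = 1·8789 + 506; 8789 = 17·506 + 187; 506 = 2·187 + 132; 187 = 1·132 + 55; 132 = 2·55 + 22; 55 = 2·22 + 11; 22 = 2·11 + 0 → 11
gcd(11, 114466): 114466 = 10406·11 + 0 → 11
gcd(11, 2431): 2431 = 221·11 + 0 → 11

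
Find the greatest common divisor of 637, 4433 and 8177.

gcd(637, 4433): 4433 = 6·637 + 611; 637 = 1·611 + 26; 611 = 23·26 + 13; 26 = 2·13 + 0 → 13
gcd(13, 8177): 8177 = 629·13 + 0 → 13

13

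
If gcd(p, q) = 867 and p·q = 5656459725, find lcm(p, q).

gcd·lcm = product, so lcm = 5656459725/867 = 6524175.

6524175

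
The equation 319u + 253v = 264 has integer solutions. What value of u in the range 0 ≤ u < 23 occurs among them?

gcd(319, 253) = 11 (Euclid: 319 = 1·253 + 66; 253 = 3·66 + 55; 66 = 1·55 + 11; 55 = 5·11 + 0), and 11 | 264.
Extended Euclid: 319·(4) + 253·(-5) = 11. Scale by 24: u₀ = 96.
General solution u = u₀ + 23t; reducing mod 23 gives u = 4 (and v = -4).

4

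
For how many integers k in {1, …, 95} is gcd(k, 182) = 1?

Prime factors of 182: 2, 7, 13. Count integers ≤ 95 divisible by none of them.
By inclusion–exclusion: 95 − ⌊95/2⌋ − ⌊95/7⌋ − ⌊95/13⌋ + ⌊95/14⌋ + ⌊95/26⌋ + ⌊95/91⌋ − ⌊95/182⌋ = 38.

38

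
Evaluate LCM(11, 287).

3157

11 = 11; 287 = 7 · 41
max exponents: 7 · 11 · 41 = 3157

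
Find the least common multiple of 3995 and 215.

171785

3995 = 5 · 17 · 47; 215 = 5 · 43
max exponents: 5 · 17 · 43 · 47 = 171785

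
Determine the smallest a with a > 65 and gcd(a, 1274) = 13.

117

gcd(a, 1274) = 13 forces 13 | a; write a = 13s. Then gcd(13s, 13·98) = 13·gcd(s, 98), so need gcd(s, 98) = 1.
13s > 65 gives s ≥ 6. The least s ≥ 6 coprime to 98 is 9, so a = 13·9 = 117.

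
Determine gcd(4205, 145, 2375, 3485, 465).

5

4205 = 5 · 29²; 145 = 5 · 29; 2375 = 5³ · 19; 3485 = 5 · 17 · 41; 465 = 3 · 5 · 31
gcd takes min exponent of each prime: 5 = 5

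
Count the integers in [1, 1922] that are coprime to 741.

1121

741 = 3·13·19. Inclusion–exclusion on these primes:
1922 − ⌊1922/3⌋ − ⌊1922/13⌋ − ⌊1922/19⌋ + ⌊1922/39⌋ + ⌊1922/57⌋ + ⌊1922/247⌋ − ⌊1922/741⌋ = 1121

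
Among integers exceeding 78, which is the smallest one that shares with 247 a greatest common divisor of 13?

91

Multiples of 13 above 78: 13·7, 13·8, … . Need the cofactor coprime to 247/13 = 19.
Checking s = 7, 8, … the first with gcd(s, 19) = 1 is s = 7, giving 91.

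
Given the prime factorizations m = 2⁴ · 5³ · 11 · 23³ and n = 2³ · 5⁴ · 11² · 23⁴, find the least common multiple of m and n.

338607610000

max exponent per prime: 2⁴ · 5⁴ · 11² · 23⁴ = 338607610000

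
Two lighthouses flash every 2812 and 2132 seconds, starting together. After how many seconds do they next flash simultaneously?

1498796

2812 = 2² · 19 · 37; 2132 = 2² · 13 · 41
max exponents: 2² · 13 · 19 · 37 · 41 = 1498796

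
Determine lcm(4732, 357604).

4732 = 2² · 7 · 13²; 357604 = 2² · 13² · 23²
max exponents: 2² · 7 · 13² · 23² = 2503228

2503228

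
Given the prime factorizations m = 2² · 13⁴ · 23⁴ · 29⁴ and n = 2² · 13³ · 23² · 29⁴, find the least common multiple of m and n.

22611883342840324

max exponent per prime: 2² · 13⁴ · 23⁴ · 29⁴ = 22611883342840324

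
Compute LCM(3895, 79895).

gcd first: 79895 = 20·3895 + 1995; 3895 = 1·1995 + 1900; 1995 = 1·1900 + 95; 1900 = 20·95 + 0 → gcd = 95
lcm = 3895·79895/gcd = 311191025/95 = 3275695

3275695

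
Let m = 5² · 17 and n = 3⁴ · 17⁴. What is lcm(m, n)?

169130025

max exponent per prime: 3⁴ · 5² · 17⁴ = 169130025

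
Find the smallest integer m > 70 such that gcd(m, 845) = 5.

Multiples of 5 above 70: 5·15, 5·16, … . Need the cofactor coprime to 845/5 = 169.
Checking s = 15, 16, … the first with gcd(s, 169) = 1 is s = 15, giving 75.

75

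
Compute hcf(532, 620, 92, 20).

4

532 = 2² · 7 · 19; 620 = 2² · 5 · 31; 92 = 2² · 23; 20 = 2² · 5
gcd takes min exponent of each prime: 2² = 4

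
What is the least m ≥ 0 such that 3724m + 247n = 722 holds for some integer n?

Euclid: 3724 = 15·247 + 19; 247 = 13·19 + 0 → gcd = 19; 722 = 19·38.
Back-substitution yields 3724·(1) + 247·(-15) = 19, so one solution is m = 1·38 = 38, n = -15·38 = -570.
Solutions in m differ by 247/19 = 13; the one in [0, 13) is 38 mod 13 = 12.

12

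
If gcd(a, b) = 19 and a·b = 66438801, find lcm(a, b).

3496779

For any two positive integers, gcd × lcm equals their product. Hence lcm = 66438801 / 19 = 3496779.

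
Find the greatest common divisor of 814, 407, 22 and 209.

11

gcd(814, 407): 814 = 2·407 + 0 → 407
gcd(407, 22): 407 = 18·22 + 11; 22 = 2·11 + 0 → 11
gcd(11, 209): 209 = 19·11 + 0 → 11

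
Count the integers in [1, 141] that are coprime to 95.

95 = 5·19. Inclusion–exclusion on these primes:
141 − ⌊141/5⌋ − ⌊141/19⌋ + ⌊141/95⌋ = 107

107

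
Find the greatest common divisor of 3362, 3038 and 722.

2

gcd(3362, 3038): 3362 = 1·3038 + 324; 3038 = 9·324 + 122; 324 = 2·122 + 80; 122 = 1·80 + 42; 80 = 1·42 + 38; 42 = 1·38 + 4; 38 = 9·4 + 2; 4 = 2·2 + 0 → 2
gcd(2, 722): 722 = 361·2 + 0 → 2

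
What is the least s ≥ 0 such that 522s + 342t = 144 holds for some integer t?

Reduce mod 342: 522s ≡ 144 (mod 342). With g = gcd(522, 342) = 18 dividing 144, divide through: 29s ≡ 8 (mod 19).
Since gcd(29, 19) = 1, s ≡ 8·(29)⁻¹ ≡ 16 (mod 19). Smallest non-negative: 16.

16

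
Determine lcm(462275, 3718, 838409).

462275 = 5² · 11 · 41²; 3718 = 2 · 11 · 13²; 838409 = 11² · 13² · 41
lcm takes max exponent of each prime: 2 · 5² · 11² · 13² · 41² = 1718738450

1718738450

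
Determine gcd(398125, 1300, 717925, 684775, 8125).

398125 = 5⁴ · 7² · 13; 1300 = 2² · 5² · 13; 717925 = 5² · 13 · 47²; 684775 = 5² · 7² · 13 · 43; 8125 = 5⁴ · 13
gcd takes min exponent of each prime: 5² · 13 = 325

325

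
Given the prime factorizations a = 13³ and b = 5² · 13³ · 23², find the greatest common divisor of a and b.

min exponent per shared prime: 13³ = 2197

2197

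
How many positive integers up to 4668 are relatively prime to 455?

2955

455 = 5·7·13. Inclusion–exclusion on these primes:
4668 − ⌊4668/5⌋ − ⌊4668/7⌋ − ⌊4668/13⌋ + ⌊4668/35⌋ + ⌊4668/65⌋ + ⌊4668/91⌋ − ⌊4668/455⌋ = 2955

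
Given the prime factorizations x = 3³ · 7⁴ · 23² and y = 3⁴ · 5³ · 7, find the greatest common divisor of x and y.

min exponent per shared prime: 3³ · 7 = 189

189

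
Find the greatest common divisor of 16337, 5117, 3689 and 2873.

16337 = 17 · 31²; 5117 = 7 · 17 · 43; 3689 = 7 · 17 · 31; 2873 = 13² · 17
gcd takes min exponent of each prime: 17 = 17

17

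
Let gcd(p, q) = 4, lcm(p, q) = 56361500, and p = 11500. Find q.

Using pq = gcd(p,q)·lcm(p,q) = 4·56361500 = 225446000, we get q = 225446000/11500 = 19604.

19604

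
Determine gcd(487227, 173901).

487227 = 3 · 13² · 31²
173901 = 3 · 7³ · 13²
Common: 3 · 13² = 507

507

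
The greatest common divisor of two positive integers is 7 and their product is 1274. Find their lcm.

182

Since gcd(p,q)·lcm(p,q) = pq, lcm = 1274/7 = 182.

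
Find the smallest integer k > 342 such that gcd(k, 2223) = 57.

2223 = 57·39. Any k with gcd(k, 2223) = 57 is a multiple of 57, say 57s, with s coprime to 39.
Need s > 342/57, so s ≥ 7. First s ≥ 7 with gcd(s, 39) = 1 is s = 7. Thus k = 57·7 = 399.

399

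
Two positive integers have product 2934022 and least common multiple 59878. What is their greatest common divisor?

From gcd × lcm = mn: gcd = 2934022 / 59878 = 49.

49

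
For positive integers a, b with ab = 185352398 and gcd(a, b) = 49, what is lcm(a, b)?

3782702

For any two positive integers, gcd × lcm equals their product. Hence lcm = 185352398 / 49 = 3782702.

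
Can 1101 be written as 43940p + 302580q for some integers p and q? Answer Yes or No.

No

By Bézout, 43940p + 302580q = 1101 has integer solutions iff gcd(43940, 302580) | 1101.
Euclid: 302580 = 6·43940 + 38940; 43940 = 1·38940 + 5000; 38940 = 7·5000 + 3940; 5000 = 1·3940 + 1060; 3940 = 3·1060 + 760; 1060 = 1·760 + 300; 760 = 2·300 + 160; 300 = 1·160 + 140; 160 = 1·140 + 20; 140 = 7·20 + 0. gcd = 20; 1101 mod 20 = 1. No.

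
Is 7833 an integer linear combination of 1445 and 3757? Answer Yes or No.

No

By Bézout, 1445u − 3757v = 7833 has integer solutions iff gcd(1445, 3757) | 7833.
Euclid: 3757 = 2·1445 + 867; 1445 = 1·867 + 578; 867 = 1·578 + 289; 578 = 2·289 + 0. gcd = 289; 7833 mod 289 = 30. No.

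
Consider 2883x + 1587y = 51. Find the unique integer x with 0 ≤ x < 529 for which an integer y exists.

gcd(2883, 1587) = 3 (Euclid: 2883 = 1·1587 + 1296; 1587 = 1·1296 + 291; 1296 = 4·291 + 132; 291 = 2·132 + 27; 132 = 4·27 + 24; 27 = 1·24 + 3; 24 = 8·3 + 0), and 3 | 51.
Extended Euclid: 2883·(-60) + 1587·(109) = 3. Scale by 17: x₀ = -1020.
General solution x = x₀ + 529t; reducing mod 529 gives x = 38 (and y = -69).

38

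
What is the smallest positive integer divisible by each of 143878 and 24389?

3509040542

gcd first: 143878 = 5·24389 + 21933; 24389 = 1·21933 + 2456; 21933 = 8·2456 + 2285; 2456 = 1·2285 + 171; 2285 = 13·171 + 62; 171 = 2·62 + 47; 62 = 1·47 + 15; 47 = 3·15 + 2; 15 = 7·2 + 1; 2 = 2·1 + 0 → gcd = 1
lcm = 143878·24389/gcd = 3509040542/1 = 3509040542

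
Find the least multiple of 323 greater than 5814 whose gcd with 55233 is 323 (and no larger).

6460

Multiples of 323 above 5814: 323·19, 323·20, … . Need the cofactor coprime to 55233/323 = 171.
Checking s = 19, 20, … the first with gcd(s, 171) = 1 is s = 20, giving 6460.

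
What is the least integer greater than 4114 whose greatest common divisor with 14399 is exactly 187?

4301

14399 = 187·77. Any t with gcd(t, 14399) = 187 is a multiple of 187, say 187s, with s coprime to 77.
Need s > 4114/187, so s ≥ 23. First s ≥ 23 with gcd(s, 77) = 1 is s = 23. Thus t = 187·23 = 4301.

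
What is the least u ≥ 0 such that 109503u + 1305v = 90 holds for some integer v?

Reduce mod 1305: 109503u ≡ 90 (mod 1305). With g = gcd(109503, 1305) = 9 dividing 90, divide through: 12167u ≡ 10 (mod 145).
Since gcd(12167, 145) = 1, u ≡ 10·(12167)⁻¹ ≡ 55 (mod 145). Smallest non-negative: 55.

55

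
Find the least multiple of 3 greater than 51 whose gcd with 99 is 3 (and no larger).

57

Multiples of 3 above 51: 3·18, 3·19, … . Need the cofactor coprime to 99/3 = 33.
Checking s = 18, 19, … the first with gcd(s, 33) = 1 is s = 19, giving 57.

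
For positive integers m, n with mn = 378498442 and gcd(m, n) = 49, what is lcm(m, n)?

7724458

For any two positive integers, gcd × lcm equals their product. Hence lcm = 378498442 / 49 = 7724458.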